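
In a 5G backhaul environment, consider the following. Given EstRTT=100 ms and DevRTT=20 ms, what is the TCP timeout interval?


Given: EstRTT = 100 ms, DevRTT = 20 ms
Timeout = EstRTT + 4 * DevRTT
4 * DevRTT = 4 * 20 = 80
Timeout = 100 + 80 = 180 ms

180


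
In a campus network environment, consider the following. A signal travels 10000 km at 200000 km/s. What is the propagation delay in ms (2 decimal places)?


Given: distance = 10000 km, speed = 200000 km/s
Delay = distance / speed = 10000 / 200000 seconds
Delay in ms = 10000 * 1000 / 200000
Delay = 50.0000 ms
Rounded to 2 dp = 50.00 ms

50.00


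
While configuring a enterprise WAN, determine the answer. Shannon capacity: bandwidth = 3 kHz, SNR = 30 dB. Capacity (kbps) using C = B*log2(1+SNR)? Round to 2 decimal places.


Given: B = 3 kHz, SNR = 30 dB
SNR linear = 10^(30/10) = 1000
1 + SNR = 1001
log2(1001) = 9.9672262588
C = 3 * 1000 * 9.9672262588 = 29901.6788 bps
C = 29.901679 kbps -> 29.90 kbps (2 dp)

29.90


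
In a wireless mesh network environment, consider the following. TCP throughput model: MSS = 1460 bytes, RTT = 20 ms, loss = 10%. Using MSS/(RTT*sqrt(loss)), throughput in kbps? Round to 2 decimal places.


Given: MSS = 1460 bytes, RTT = 20 ms, loss = 10%
RTT in seconds = 20 / 1000 = 0.02
Loss rate = 10% = 0.1
sqrt(loss) = sqrt(0.1) = 0.316227766017
Throughput (bytes/s) = 1460 / (0.02 * 0.316227766017) = 230846.2692
Throughput (kbps) = 230846.2692 * 8 / 1000 = 1846.770154 -> 1846.77 kbps (2 dp)

1846.77


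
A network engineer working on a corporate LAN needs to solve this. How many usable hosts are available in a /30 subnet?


Given: subnet mask /30
Host bits = 32 - 30 = 2
Total addresses = 2^2 = 4
Usable hosts = 4 - 2 (network + broadcast) = 2

2


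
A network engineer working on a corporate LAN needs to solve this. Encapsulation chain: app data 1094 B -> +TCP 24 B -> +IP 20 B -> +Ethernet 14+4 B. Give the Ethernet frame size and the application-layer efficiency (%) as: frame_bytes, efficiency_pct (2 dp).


TCP segment = 1094 + 24 = 1118 B
IP packet = 1118 + 20 = 1138 B
Ethernet frame = 1138 + 14 + 4 = 1156 B
Efficiency = app / frame = 1094 / 1156 = 0.946367 = 94.6367% -> 94.64% (2 dp)

1156, 94.64


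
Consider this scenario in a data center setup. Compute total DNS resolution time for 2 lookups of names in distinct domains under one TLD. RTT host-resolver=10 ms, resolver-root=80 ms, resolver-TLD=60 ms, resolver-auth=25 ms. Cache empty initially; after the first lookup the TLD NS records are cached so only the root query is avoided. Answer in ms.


Lookup 1 (cold cache): local + root + TLD + auth = 10 + 80 + 60 + 25 = 175 ms
Lookups 2..2 (TLD NS cached -> skip root; new domain -> still ask TLD and auth): local + TLD + auth = 10 + 60 + 25 = 95 ms each
Remaining 1 lookups: 1 * 95 = 95 ms
Total = 175 + 95 = 270 ms

270


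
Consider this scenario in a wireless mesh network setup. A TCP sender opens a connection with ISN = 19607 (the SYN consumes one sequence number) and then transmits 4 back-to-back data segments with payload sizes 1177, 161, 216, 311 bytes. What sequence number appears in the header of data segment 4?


The SYN occupies sequence number ISN = 19607, so the first data byte is ISN + 1 = 19608.
SEQ of data segment i = (ISN + 1) + sum of payload sizes of segments 1..i-1.
Segment 1: SEQ = 19608, payload = 1177 bytes
Segment 2: SEQ = 20785, payload = 161 bytes
Segment 3: SEQ = 20946, payload = 216 bytes
Segment 4: SEQ = 21162, payload = 311 bytes
SEQ of segment 4 = 19608 + 1177 + 161 + 216 = 21162

21162


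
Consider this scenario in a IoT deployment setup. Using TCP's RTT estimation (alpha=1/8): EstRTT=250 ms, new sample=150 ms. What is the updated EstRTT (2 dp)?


Given: EstRTT = 250 ms, SampleRTT = 150 ms, alpha = 1/8
New EstRTT = (1 - alpha) * EstRTT + alpha * SampleRTT
(7/8) * 250 = 218.75
(1/8) * 150 = 18.75
New EstRTT = 218.75 + 18.75 = 237.5 ms -> 237.50 ms (2 dp)

237.50


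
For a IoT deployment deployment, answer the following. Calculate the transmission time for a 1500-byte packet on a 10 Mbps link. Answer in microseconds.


Given: packet = 1500 bytes, bandwidth = 10 Mbps
Packet in bits = 1500 * 8 = 12000 bits
Bandwidth = 10 * 10^6 = 10000000 bps
Time = 12000 / 10000000 seconds
Time in us = 12000 * 10^6 / 10000000 = 1200

1200


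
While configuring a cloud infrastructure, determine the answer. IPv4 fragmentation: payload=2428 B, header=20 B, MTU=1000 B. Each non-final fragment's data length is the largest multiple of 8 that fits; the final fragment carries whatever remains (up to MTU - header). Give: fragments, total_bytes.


Max data per non-final fragment = floor((MTU - header)/8)*8 = floor((1000 - 20)/8)*8 = floor(980/8)*8 = 976 B
Final fragment needs no 8-byte alignment: it can carry up to MTU - header = 980 B
Non-final fragments needed = ceil((payload - 980) / 976) = ceil(1448/976) = ceil(1.4836) = 2
Number of fragments = 2 + 1 = 3
Fragment sizes (data): 2 * 976 B + 476 B (last, 476 <= 980 OK)
Total bytes sent = payload + n_frags * header = 2428 + 3*20 = 2428 + 60 = 2488 B

3, 2488


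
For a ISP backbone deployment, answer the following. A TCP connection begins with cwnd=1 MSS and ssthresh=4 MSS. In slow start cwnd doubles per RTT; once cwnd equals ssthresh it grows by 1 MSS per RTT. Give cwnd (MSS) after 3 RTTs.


RTT 0: cwnd = 1 MSS (initial)
RTT 1: cwnd = 2 MSS (slow start, doubled)
RTT 2: cwnd = 4 MSS (slow start, doubled)
RTT 3: cwnd = 5 MSS (congestion avoidance, +1)

5


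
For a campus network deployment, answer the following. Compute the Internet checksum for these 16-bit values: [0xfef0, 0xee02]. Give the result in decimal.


Given words: [0xfef0, 0xee02]
Step 1: Sum all words
Raw sum = 65264 + 60930 = 126194
Step 2: Fold carry: (60658 + 1) = 60659
One's complement = ~60659 & 0xFFFF = 4876

4876


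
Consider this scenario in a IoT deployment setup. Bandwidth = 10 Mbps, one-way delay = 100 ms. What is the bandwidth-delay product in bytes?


Given: bandwidth = 10 Mbps, delay = 100 ms
BDP in bits = 10 * 10^6 * 100 / 1000
BDP in bits = 1000000
BDP in bytes = 1000000 / 8 = 125000

125000


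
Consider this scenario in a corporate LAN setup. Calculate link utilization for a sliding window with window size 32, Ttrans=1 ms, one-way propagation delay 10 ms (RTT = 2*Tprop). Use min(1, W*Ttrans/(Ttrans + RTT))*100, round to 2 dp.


Given: W = 32, Ttrans = 1 ms, RTT = 20 ms (= 2 * Tprop, Tprop = 10 ms)
Cycle time = Ttrans + RTT = 1 + 20 = 21 ms (first packet sent until its ACK returns)
W * Ttrans = 32 * 1 = 32 ms of sending per cycle
W * Ttrans / (Ttrans + RTT) = 32 / 21 = 1.523810
U = min(1, 1.523810) = 1.000000
U% = 100.00%

100.00


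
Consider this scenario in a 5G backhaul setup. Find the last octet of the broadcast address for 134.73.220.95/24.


Given: IP = 134.73.220.95, prefix = /24
Host bits = 32 - 24 = 8
Network last octet = 95 AND mask = 0
Host part size = 2^8 - 1 = 255
Broadcast last octet = 0 OR 255 = 255

255


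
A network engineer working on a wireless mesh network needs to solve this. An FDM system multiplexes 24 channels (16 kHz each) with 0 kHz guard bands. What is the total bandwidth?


Given: 24 channels, 16 kHz each, guard = 0 kHz
Channel bandwidth = 24 * 16 = 384 kHz
Guard bands = 23 gaps * 0 kHz = 0 kHz
Total = 384 + 0 = 384 kHz

384


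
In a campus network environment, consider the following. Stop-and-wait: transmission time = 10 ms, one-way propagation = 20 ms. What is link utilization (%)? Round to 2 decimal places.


Given: Ttrans = 10 ms, Tprop = 20 ms
RTT = 2 * Tprop = 2 * 20 = 40 ms
U = Ttrans / (Ttrans + RTT)
U = 10 / (10 + 40)
U = 10 / 50 = 0.2
U% = 20.00%

20.00


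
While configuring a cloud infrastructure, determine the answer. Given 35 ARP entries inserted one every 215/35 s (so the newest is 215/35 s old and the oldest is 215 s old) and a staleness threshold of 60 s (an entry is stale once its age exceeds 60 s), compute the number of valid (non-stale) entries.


Ages are k * 215/35 s for k = 1..35 (spacing = 6.1429 s).
Entry k is valid iff k * 215/35 <= 60 iff k <= 35 * 60 / 215 = 9.7674
n_valid = floor(9.7674) = 9
(n_stale = 35 - 9 = 26)

9


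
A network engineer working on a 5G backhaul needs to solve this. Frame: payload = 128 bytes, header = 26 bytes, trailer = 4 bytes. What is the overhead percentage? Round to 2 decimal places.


Given: payload = 128 B, header = 26 B, trailer = 4 B
Overhead bytes = header + trailer = 26 + 4 = 30
Total frame = payload + overhead = 128 + 30 = 158
Overhead % = 30 / 158 * 100 = 18.9873% -> 18.99% (2 dp)

18.99


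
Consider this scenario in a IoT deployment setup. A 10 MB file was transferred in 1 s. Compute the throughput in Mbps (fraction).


Given: file = 10 MB, time = 1 s
File in Mb = 10 * 8 = 80 Mb
Throughput = 80 / 1 Mbps
Throughput = 80 Mbps

80


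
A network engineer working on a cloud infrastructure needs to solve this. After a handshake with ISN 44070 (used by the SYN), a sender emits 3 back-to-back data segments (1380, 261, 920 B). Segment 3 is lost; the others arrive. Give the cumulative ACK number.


SYN uses sequence number 44070; first data byte = ISN + 1 = 44071.
Segment 1: SEQ = 44071, len = 1380 B, covers [44071, 45450]
Segment 2: SEQ = 45451, len = 261 B, covers [45451, 45711]
Segment 3: SEQ = 45712, len = 920 B, covers [45712, 46631] [LOST]
In-order data received: bytes [44071, 45711] (segments 1..2).
Segment 3 missing -> gap begins at byte 45712.
Cumulative ACK = next expected in-order byte = 44071 + 1380 + 261 = 45712

45712


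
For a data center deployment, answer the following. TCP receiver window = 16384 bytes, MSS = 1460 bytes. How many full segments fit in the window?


Given: RWND = 16384 bytes, MSS = 1460 bytes
Full segments = floor(RWND / MSS)
Full segments = floor(16384 / 1460)
Full segments = floor(11.2219) = 11

11


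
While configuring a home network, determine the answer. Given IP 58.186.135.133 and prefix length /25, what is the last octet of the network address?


Given: IP = 58.186.135.133, prefix = /25
Subnet mask = 255.255.255.128
Last octet of IP: 133
Last octet of mask: 128
Network last octet = 133 AND 128 = 128

128


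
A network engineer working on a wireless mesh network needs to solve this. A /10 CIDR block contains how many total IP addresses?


Given: CIDR prefix /10
Host bits = 32 - 10 = 22
Total addresses = 2^22 = 4194304

4194304


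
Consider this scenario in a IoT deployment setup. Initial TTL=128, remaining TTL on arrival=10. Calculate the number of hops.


Given: initial TTL = 128, received TTL = 10
Hops = initial TTL - received TTL
Hops = 128 - 10 = 118

118


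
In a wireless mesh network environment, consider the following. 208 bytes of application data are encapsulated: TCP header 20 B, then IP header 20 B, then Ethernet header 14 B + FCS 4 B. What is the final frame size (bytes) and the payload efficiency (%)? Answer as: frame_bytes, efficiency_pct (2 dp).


TCP segment = 208 + 20 = 228 B
IP packet = 228 + 20 = 248 B
Ethernet frame = 248 + 14 + 4 = 266 B
Efficiency = app / frame = 208 / 266 = 0.781955 = 78.1955% -> 78.20% (2 dp)

266, 78.20


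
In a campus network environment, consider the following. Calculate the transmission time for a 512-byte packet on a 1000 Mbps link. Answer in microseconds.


Given: packet = 512 bytes, bandwidth = 1000 Mbps
Packet in bits = 512 * 8 = 4096 bits
Bandwidth = 1000 * 10^6 = 1000000000 bps
Time = 4096 / 1000000000 seconds
Time in us = 4096 * 10^6 / 1000000000 = 4.096

4.096


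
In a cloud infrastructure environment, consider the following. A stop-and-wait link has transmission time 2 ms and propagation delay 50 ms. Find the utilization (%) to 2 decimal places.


Given: Ttrans = 2 ms, Tprop = 50 ms
RTT = 2 * Tprop = 2 * 50 = 100 ms
U = Ttrans / (Ttrans + RTT)
U = 2 / (2 + 100)
U = 2 / 102 = 0.019608
U% = 1.96%

1.96


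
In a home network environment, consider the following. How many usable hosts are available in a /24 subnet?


Given: subnet mask /24
Host bits = 32 - 24 = 8
Total addresses = 2^8 = 256
Usable hosts = 256 - 2 (network + broadcast) = 254

254


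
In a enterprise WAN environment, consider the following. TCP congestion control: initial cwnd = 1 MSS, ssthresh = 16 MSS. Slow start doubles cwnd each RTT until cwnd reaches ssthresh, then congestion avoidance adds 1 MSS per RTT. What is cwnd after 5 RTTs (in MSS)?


RTT 0: cwnd = 1 MSS (initial)
RTT 1: cwnd = 2 MSS (slow start, doubled)
RTT 2: cwnd = 4 MSS (slow start, doubled)
RTT 3: cwnd = 8 MSS (slow start, doubled)
RTT 4: cwnd = 16 MSS (slow start, doubled)
RTT 5: cwnd = 17 MSS (congestion avoidance, +1)

17


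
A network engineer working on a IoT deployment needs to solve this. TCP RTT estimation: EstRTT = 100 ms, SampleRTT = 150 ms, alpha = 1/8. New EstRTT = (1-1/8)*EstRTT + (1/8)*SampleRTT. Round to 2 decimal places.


Given: EstRTT = 100 ms, SampleRTT = 150 ms, alpha = 1/8
New EstRTT = (1 - alpha) * EstRTT + alpha * SampleRTT
(7/8) * 100 = 87.5
(1/8) * 150 = 18.75
New EstRTT = 87.5 + 18.75 = 106.25 ms -> 106.25 ms (2 dp)

106.25


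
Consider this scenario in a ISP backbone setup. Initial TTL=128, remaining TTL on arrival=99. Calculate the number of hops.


Given: initial TTL = 128, received TTL = 99
Hops = initial TTL - received TTL
Hops = 128 - 99 = 29

29


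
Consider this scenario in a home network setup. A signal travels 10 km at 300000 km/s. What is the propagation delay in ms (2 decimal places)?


Given: distance = 10 km, speed = 300000 km/s
Delay = distance / speed = 10 / 300000 seconds
Delay in ms = 10 * 1000 / 300000
Delay = 0.0333 ms
Rounded to 2 dp = 0.03 ms

0.03


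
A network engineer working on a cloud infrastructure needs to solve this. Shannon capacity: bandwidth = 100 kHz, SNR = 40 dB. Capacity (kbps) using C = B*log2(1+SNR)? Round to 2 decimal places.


Given: B = 100 kHz, SNR = 40 dB
SNR linear = 10^(40/10) = 10000
1 + SNR = 10001
log2(10001) = 13.2878566418
C = 100 * 1000 * 13.2878566418 = 1328785.6642 bps
C = 1328.785664 kbps -> 1328.79 kbps (2 dp)

1328.79


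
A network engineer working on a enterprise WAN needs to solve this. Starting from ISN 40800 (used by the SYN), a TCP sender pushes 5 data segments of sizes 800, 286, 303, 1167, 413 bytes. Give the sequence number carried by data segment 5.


The SYN occupies sequence number ISN = 40800, so the first data byte is ISN + 1 = 40801.
SEQ of data segment i = (ISN + 1) + sum of payload sizes of segments 1..i-1.
Segment 1: SEQ = 40801, payload = 800 bytes
Segment 2: SEQ = 41601, payload = 286 bytes
Segment 3: SEQ = 41887, payload = 303 bytes
Segment 4: SEQ = 42190, payload = 1167 bytes
Segment 5: SEQ = 43357, payload = 413 bytes
SEQ of segment 5 = 40801 + 800 + 286 + 303 + 1167 = 43357

43357


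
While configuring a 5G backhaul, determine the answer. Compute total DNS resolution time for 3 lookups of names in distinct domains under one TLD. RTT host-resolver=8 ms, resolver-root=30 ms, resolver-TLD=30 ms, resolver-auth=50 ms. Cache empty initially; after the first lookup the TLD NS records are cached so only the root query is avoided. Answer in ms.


Lookup 1 (cold cache): local + root + TLD + auth = 8 + 30 + 30 + 50 = 118 ms
Lookups 2..3 (TLD NS cached -> skip root; new domain -> still ask TLD and auth): local + TLD + auth = 8 + 30 + 50 = 88 ms each
Remaining 2 lookups: 2 * 88 = 176 ms
Total = 118 + 176 = 294 ms

294


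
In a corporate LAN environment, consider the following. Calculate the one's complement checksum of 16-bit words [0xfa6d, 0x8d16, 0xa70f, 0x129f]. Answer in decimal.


Given words: [0xfa6d, 0x8d16, 0xa70f, 0x129f]
Step 1: Sum all words
Raw sum = 64109 + 36118 + 42767 + 4767 = 147761
Step 2: Fold carry: (16689 + 2) = 16691
One's complement = ~16691 & 0xFFFF = 48844

48844


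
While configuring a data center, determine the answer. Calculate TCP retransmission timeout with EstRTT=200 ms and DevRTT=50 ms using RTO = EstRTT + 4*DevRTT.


Given: EstRTT = 200 ms, DevRTT = 50 ms
Timeout = EstRTT + 4 * DevRTT
4 * DevRTT = 4 * 50 = 200
Timeout = 200 + 200 = 400 ms

400


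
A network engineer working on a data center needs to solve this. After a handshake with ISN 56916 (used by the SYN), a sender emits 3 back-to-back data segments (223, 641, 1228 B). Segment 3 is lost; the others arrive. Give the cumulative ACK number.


SYN uses sequence number 56916; first data byte = ISN + 1 = 56917.
Segment 1: SEQ = 56917, len = 223 B, covers [56917, 57139]
Segment 2: SEQ = 57140, len = 641 B, covers [57140, 57780]
Segment 3: SEQ = 57781, len = 1228 B, covers [57781, 59008] [LOST]
In-order data received: bytes [56917, 57780] (segments 1..2).
Segment 3 missing -> gap begins at byte 57781.
Cumulative ACK = next expected in-order byte = 56917 + 223 + 641 = 57781

57781


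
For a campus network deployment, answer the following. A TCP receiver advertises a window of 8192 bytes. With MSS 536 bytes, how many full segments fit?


Given: RWND = 8192 bytes, MSS = 536 bytes
Full segments = floor(RWND / MSS)
Full segments = floor(8192 / 536)
Full segments = floor(15.2836) = 15

15


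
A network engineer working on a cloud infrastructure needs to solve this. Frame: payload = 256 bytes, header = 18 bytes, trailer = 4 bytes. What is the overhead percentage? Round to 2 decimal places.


Given: payload = 256 B, header = 18 B, trailer = 4 B
Overhead bytes = header + trailer = 18 + 4 = 22
Total frame = payload + overhead = 256 + 22 = 278
Overhead % = 22 / 278 * 100 = 7.9137% -> 7.91% (2 dp)

7.91


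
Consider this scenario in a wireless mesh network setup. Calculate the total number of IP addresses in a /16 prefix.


Given: CIDR prefix /16
Host bits = 32 - 16 = 16
Total addresses = 2^16 = 65536

65536


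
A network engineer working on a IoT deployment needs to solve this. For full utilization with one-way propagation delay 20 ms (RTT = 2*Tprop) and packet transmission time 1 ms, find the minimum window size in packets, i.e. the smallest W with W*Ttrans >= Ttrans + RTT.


Given: Ttrans = 1 ms, RTT = 40 ms (= 2 * Tprop, Tprop = 20 ms)
Time until first ACK returns = Ttrans + RTT = 1 + 40 = 41 ms
Need W * Ttrans >= Ttrans + RTT  ->  W >= (Ttrans + RTT) / Ttrans
(Ttrans + RTT) / Ttrans = 41 / 1 = 41
W_min = ceil(41) = 41

41


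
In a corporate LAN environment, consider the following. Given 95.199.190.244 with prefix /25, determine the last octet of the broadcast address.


Given: IP = 95.199.190.244, prefix = /25
Host bits = 32 - 25 = 7
Network last octet = 244 AND mask = 128
Host part size = 2^7 - 1 = 127
Broadcast last octet = 128 OR 127 = 255

255


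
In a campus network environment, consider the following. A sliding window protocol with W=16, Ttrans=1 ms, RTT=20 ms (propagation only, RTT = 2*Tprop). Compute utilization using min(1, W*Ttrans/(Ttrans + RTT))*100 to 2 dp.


Given: W = 16, Ttrans = 1 ms, RTT = 20 ms (= 2 * Tprop, Tprop = 10 ms)
Cycle time = Ttrans + RTT = 1 + 20 = 21 ms (first packet sent until its ACK returns)
W * Ttrans = 16 * 1 = 16 ms of sending per cycle
W * Ttrans / (Ttrans + RTT) = 16 / 21 = 0.761905
U = min(1, 0.761905) = 0.761905
U% = 76.19%

76.19


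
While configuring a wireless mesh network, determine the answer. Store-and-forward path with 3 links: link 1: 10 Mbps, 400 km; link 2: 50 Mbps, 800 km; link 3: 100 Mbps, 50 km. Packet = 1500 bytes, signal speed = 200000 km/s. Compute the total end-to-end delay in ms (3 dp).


Packet = 1500 bytes = 12000 bits. Store-and-forward: sum (t_trans + t_prop) per link.
Link 1: t_trans = 12000/(10*10^6) s = 1.2000 ms; t_prop = 400/200000 s = 2.0000 ms; subtotal = 3.2000 ms
Link 2: t_trans = 12000/(50*10^6) s = 0.2400 ms; t_prop = 800/200000 s = 4.0000 ms; subtotal = 4.2400 ms
Link 3: t_trans = 12000/(100*10^6) s = 0.1200 ms; t_prop = 50/200000 s = 0.2500 ms; subtotal = 0.3700 ms
End-to-end = 3.2000 + 4.2400 + 0.3700 = 7.8100 ms -> 7.810 ms (3 dp)

7.810


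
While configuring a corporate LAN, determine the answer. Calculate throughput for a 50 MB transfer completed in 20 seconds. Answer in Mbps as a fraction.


Given: file = 50 MB, time = 20 s
File in Mb = 50 * 8 = 400 Mb
Throughput = 400 / 20 Mbps
Throughput = 20 Mbps

20


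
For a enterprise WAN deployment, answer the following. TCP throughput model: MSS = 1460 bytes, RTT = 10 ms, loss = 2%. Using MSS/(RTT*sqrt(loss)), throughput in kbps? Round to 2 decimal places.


Given: MSS = 1460 bytes, RTT = 10 ms, loss = 2%
RTT in seconds = 10 / 1000 = 0.01
Loss rate = 2% = 0.02
sqrt(loss) = sqrt(0.02) = 0.141421356237
Throughput (bytes/s) = 1460 / (0.01 * 0.141421356237) = 1032375.9005
Throughput (kbps) = 1032375.9005 * 8 / 1000 = 8259.007204 -> 8259.01 kbps (2 dp)

8259.01


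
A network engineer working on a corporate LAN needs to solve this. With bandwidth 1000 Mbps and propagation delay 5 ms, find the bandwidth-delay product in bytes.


Given: bandwidth = 1000 Mbps, delay = 5 ms
BDP in bits = 1000 * 10^6 * 5 / 1000
BDP in bits = 5000000
BDP in bytes = 5000000 / 8 = 625000

625000


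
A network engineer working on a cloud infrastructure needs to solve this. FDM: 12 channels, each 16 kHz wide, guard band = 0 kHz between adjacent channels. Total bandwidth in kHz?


Given: 12 channels, 16 kHz each, guard = 0 kHz
Channel bandwidth = 12 * 16 = 192 kHz
Guard bands = 11 gaps * 0 kHz = 0 kHz
Total = 192 + 0 = 192 kHz

192


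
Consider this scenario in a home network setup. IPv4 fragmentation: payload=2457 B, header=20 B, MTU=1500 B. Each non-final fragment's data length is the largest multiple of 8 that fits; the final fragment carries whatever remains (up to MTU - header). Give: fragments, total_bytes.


Max data per non-final fragment = floor((MTU - header)/8)*8 = floor((1500 - 20)/8)*8 = floor(1480/8)*8 = 1480 B
Final fragment needs no 8-byte alignment: it can carry up to MTU - header = 1480 B
Non-final fragments needed = ceil((payload - 1480) / 1480) = ceil(977/1480) = ceil(0.6601) = 1
Number of fragments = 1 + 1 = 2
Fragment sizes (data): 1 * 1480 B + 977 B (last, 977 <= 1480 OK)
Total bytes sent = payload + n_frags * header = 2457 + 2*20 = 2457 + 40 = 2497 B

2, 2497


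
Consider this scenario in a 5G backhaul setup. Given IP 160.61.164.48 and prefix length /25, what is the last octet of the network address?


Given: IP = 160.61.164.48, prefix = /25
Subnet mask = 255.255.255.128
Last octet of IP: 48
Last octet of mask: 128
Network last octet = 48 AND 128 = 0

0


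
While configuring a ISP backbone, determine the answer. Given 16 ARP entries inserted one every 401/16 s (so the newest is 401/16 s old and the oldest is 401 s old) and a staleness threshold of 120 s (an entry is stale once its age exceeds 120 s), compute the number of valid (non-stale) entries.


Ages are k * 401/16 s for k = 1..16 (spacing = 25.0625 s).
Entry k is valid iff k * 401/16 <= 120 iff k <= 16 * 120 / 401 = 4.7880
n_valid = floor(4.7880) = 4
(n_stale = 16 - 4 = 12)

4


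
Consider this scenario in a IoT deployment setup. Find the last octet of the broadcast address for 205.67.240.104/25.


Given: IP = 205.67.240.104, prefix = /25
Host bits = 32 - 25 = 7
Network last octet = 104 AND mask = 0
Host part size = 2^7 - 1 = 127
Broadcast last octet = 0 OR 127 = 127

127


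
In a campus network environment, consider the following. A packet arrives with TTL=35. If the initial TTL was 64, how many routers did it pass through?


Given: initial TTL = 64, received TTL = 35
Hops = initial TTL - received TTL
Hops = 64 - 35 = 29

29


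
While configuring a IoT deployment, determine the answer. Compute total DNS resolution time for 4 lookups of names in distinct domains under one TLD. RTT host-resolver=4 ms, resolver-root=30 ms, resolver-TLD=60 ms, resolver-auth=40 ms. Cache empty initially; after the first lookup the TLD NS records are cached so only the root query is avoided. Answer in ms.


Lookup 1 (cold cache): local + root + TLD + auth = 4 + 30 + 60 + 40 = 134 ms
Lookups 2..4 (TLD NS cached -> skip root; new domain -> still ask TLD and auth): local + TLD + auth = 4 + 60 + 40 = 104 ms each
Remaining 3 lookups: 3 * 104 = 312 ms
Total = 134 + 312 = 446 ms

446


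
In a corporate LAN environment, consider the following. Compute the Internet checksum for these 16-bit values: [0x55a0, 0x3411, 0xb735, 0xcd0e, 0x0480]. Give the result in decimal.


Given words: [0x55a0, 0x3411, 0xb735, 0xcd0e, 0x0480]
Step 1: Sum all words
Raw sum = 21920 + 13329 + 46901 + 52494 + 1152 = 135796
Step 2: Fold carry: (4724 + 2) = 4726
One's complement = ~4726 & 0xFFFF = 60809

60809


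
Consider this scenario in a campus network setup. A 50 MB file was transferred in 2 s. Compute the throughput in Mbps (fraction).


Given: file = 50 MB, time = 2 s
File in Mb = 50 * 8 = 400 Mb
Throughput = 400 / 2 Mbps
Throughput = 200 Mbps

200


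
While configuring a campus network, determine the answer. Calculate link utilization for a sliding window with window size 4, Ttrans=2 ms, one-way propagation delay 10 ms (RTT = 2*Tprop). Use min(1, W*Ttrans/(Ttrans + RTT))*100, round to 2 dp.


Given: W = 4, Ttrans = 2 ms, RTT = 20 ms (= 2 * Tprop, Tprop = 10 ms)
Cycle time = Ttrans + RTT = 2 + 20 = 22 ms (first packet sent until its ACK returns)
W * Ttrans = 4 * 2 = 8 ms of sending per cycle
W * Ttrans / (Ttrans + RTT) = 8 / 22 = 0.363636
U = min(1, 0.363636) = 0.363636
U% = 36.36%

36.36


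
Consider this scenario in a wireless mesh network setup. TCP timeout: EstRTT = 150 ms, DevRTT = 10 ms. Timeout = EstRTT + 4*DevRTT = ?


Given: EstRTT = 150 ms, DevRTT = 10 ms
Timeout = EstRTT + 4 * DevRTT
4 * DevRTT = 4 * 10 = 40
Timeout = 150 + 40 = 190 ms

190


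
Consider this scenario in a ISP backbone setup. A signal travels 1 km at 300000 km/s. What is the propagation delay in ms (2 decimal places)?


Given: distance = 1 km, speed = 300000 km/s
Delay = distance / speed = 1 / 300000 seconds
Delay in ms = 1 * 1000 / 300000
Delay = 0.0033 ms
Rounded to 2 dp = 0.00 ms

0.00


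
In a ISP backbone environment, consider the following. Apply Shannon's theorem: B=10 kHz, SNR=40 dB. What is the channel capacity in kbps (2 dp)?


Given: B = 10 kHz, SNR = 40 dB
SNR linear = 10^(40/10) = 10000
1 + SNR = 10001
log2(10001) = 13.2878566418
C = 10 * 1000 * 13.2878566418 = 132878.5664 bps
C = 132.878566 kbps -> 132.88 kbps (2 dp)

132.88


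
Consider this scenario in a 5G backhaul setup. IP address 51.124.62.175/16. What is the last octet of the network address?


Given: IP = 51.124.62.175, prefix = /16
Subnet mask = 255.255.0.0
Last octet of IP: 175
Last octet of mask: 0
Network last octet = 175 AND 0 = 0

0


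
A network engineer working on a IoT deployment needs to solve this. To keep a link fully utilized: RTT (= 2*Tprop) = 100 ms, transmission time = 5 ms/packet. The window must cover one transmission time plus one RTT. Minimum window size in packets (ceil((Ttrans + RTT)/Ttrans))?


Given: Ttrans = 5 ms, RTT = 100 ms (= 2 * Tprop, Tprop = 50 ms)
Time until first ACK returns = Ttrans + RTT = 5 + 100 = 105 ms
Need W * Ttrans >= Ttrans + RTT  ->  W >= (Ttrans + RTT) / Ttrans
(Ttrans + RTT) / Ttrans = 105 / 5 = 21
W_min = ceil(21) = 21

21


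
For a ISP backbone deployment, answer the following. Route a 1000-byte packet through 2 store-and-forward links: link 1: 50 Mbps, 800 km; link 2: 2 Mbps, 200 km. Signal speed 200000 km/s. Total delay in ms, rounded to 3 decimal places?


Packet = 1000 bytes = 8000 bits. Store-and-forward: sum (t_trans + t_prop) per link.
Link 1: t_trans = 8000/(50*10^6) s = 0.1600 ms; t_prop = 800/200000 s = 4.0000 ms; subtotal = 4.1600 ms
Link 2: t_trans = 8000/(2*10^6) s = 4.0000 ms; t_prop = 200/200000 s = 1.0000 ms; subtotal = 5.0000 ms
End-to-end = 4.1600 + 5.0000 = 9.1600 ms -> 9.160 ms (3 dp)

9.160


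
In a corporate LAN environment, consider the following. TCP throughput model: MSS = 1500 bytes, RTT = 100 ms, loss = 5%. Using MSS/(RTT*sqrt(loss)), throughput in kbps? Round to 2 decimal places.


Given: MSS = 1500 bytes, RTT = 100 ms, loss = 5%
RTT in seconds = 100 / 1000 = 0.1
Loss rate = 5% = 0.05
sqrt(loss) = sqrt(0.05) = 0.223606797750
Throughput (bytes/s) = 1500 / (0.1 * 0.223606797750) = 67082.0393
Throughput (kbps) = 67082.0393 * 8 / 1000 = 536.656315 -> 536.66 kbps (2 dp)

536.66


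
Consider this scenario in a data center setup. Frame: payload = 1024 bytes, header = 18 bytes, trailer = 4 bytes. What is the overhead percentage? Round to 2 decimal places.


Given: payload = 1024 B, header = 18 B, trailer = 4 B
Overhead bytes = header + trailer = 18 + 4 = 22
Total frame = payload + overhead = 1024 + 22 = 1046
Overhead % = 22 / 1046 * 100 = 2.1033% -> 2.10% (2 dp)

2.10


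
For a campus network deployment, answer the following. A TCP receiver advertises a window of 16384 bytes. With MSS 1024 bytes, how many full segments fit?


Given: RWND = 16384 bytes, MSS = 1024 bytes
Full segments = floor(RWND / MSS)
Full segments = floor(16384 / 1024)
Full segments = floor(16.0) = 16

16


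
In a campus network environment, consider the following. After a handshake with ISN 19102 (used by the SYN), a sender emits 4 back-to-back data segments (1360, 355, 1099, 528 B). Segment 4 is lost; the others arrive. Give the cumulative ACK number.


SYN uses sequence number 19102; first data byte = ISN + 1 = 19103.
Segment 1: SEQ = 19103, len = 1360 B, covers [19103, 20462]
Segment 2: SEQ = 20463, len = 355 B, covers [20463, 20817]
Segment 3: SEQ = 20818, len = 1099 B, covers [20818, 21916]
Segment 4: SEQ = 21917, len = 528 B, covers [21917, 22444] [LOST]
In-order data received: bytes [19103, 21916] (segments 1..3).
Segment 4 missing -> gap begins at byte 21917.
Cumulative ACK = next expected in-order byte = 19103 + 1360 + 355 + 1099 = 21917

21917


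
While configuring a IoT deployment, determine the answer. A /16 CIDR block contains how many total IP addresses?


Given: CIDR prefix /16
Host bits = 32 - 16 = 16
Total addresses = 2^16 = 65536

65536


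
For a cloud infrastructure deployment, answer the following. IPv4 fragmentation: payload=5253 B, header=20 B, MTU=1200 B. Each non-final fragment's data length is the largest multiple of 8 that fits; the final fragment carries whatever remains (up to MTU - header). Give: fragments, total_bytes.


Max data per non-final fragment = floor((MTU - header)/8)*8 = floor((1200 - 20)/8)*8 = floor(1180/8)*8 = 1176 B
Final fragment needs no 8-byte alignment: it can carry up to MTU - header = 1180 B
Non-final fragments needed = ceil((payload - 1180) / 1176) = ceil(4073/1176) = ceil(3.4634) = 4
Number of fragments = 4 + 1 = 5
Fragment sizes (data): 4 * 1176 B + 549 B (last, 549 <= 1180 OK)
Total bytes sent = payload + n_frags * header = 5253 + 5*20 = 5253 + 100 = 5353 B

5, 5353


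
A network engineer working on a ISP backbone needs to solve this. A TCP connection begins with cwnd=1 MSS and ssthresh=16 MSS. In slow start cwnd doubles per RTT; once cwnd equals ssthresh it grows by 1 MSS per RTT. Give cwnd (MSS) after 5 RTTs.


RTT 0: cwnd = 1 MSS (initial)
RTT 1: cwnd = 2 MSS (slow start, doubled)
RTT 2: cwnd = 4 MSS (slow start, doubled)
RTT 3: cwnd = 8 MSS (slow start, doubled)
RTT 4: cwnd = 16 MSS (slow start, doubled)
RTT 5: cwnd = 17 MSS (congestion avoidance, +1)

17


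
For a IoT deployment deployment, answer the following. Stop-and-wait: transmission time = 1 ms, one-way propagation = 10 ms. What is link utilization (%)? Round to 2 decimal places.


Given: Ttrans = 1 ms, Tprop = 10 ms
RTT = 2 * Tprop = 2 * 10 = 20 ms
U = Ttrans / (Ttrans + RTT)
U = 1 / (1 + 20)
U = 1 / 21 = 0.047619
U% = 4.76%

4.76


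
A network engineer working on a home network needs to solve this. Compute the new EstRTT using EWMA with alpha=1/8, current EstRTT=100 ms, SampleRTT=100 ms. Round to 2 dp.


Given: EstRTT = 100 ms, SampleRTT = 100 ms, alpha = 1/8
New EstRTT = (1 - alpha) * EstRTT + alpha * SampleRTT
(7/8) * 100 = 87.5
(1/8) * 100 = 12.5
New EstRTT = 87.5 + 12.5 = 100 ms -> 100.00 ms (2 dp)

100.00


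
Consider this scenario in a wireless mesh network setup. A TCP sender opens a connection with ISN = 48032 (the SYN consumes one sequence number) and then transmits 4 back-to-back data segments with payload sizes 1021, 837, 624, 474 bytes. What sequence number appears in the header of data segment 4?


The SYN occupies sequence number ISN = 48032, so the first data byte is ISN + 1 = 48033.
SEQ of data segment i = (ISN + 1) + sum of payload sizes of segments 1..i-1.
Segment 1: SEQ = 48033, payload = 1021 bytes
Segment 2: SEQ = 49054, payload = 837 bytes
Segment 3: SEQ = 49891, payload = 624 bytes
Segment 4: SEQ = 50515, payload = 474 bytes
SEQ of segment 4 = 48033 + 1021 + 837 + 624 = 50515

50515


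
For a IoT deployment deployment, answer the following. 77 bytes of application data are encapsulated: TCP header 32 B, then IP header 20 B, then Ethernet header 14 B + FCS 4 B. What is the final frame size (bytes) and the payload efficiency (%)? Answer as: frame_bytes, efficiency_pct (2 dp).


TCP segment = 77 + 32 = 109 B
IP packet = 109 + 20 = 129 B
Ethernet frame = 129 + 14 + 4 = 147 B
Efficiency = app / frame = 77 / 147 = 0.523810 = 52.3810% -> 52.38% (2 dp)

147, 52.38


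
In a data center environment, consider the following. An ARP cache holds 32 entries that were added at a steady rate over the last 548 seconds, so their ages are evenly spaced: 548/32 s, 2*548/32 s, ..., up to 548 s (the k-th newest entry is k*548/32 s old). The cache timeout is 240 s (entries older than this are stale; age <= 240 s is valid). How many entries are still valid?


Ages are k * 548/32 s for k = 1..32 (spacing = 17.1250 s).
Entry k is valid iff k * 548/32 <= 240 iff k <= 32 * 240 / 548 = 14.0146
n_valid = floor(14.0146) = 14
(n_stale = 32 - 14 = 18)

14


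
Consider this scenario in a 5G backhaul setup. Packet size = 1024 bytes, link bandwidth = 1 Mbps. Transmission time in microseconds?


Given: packet = 1024 bytes, bandwidth = 1 Mbps
Packet in bits = 1024 * 8 = 8192 bits
Bandwidth = 1 * 10^6 = 1000000 bps
Time = 8192 / 1000000 seconds
Time in us = 8192 * 10^6 / 1000000 = 8192

8192


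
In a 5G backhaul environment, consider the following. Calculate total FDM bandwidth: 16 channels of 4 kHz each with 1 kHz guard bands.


Given: 16 channels, 4 kHz each, guard = 1 kHz
Channel bandwidth = 16 * 4 = 64 kHz
Guard bands = 15 gaps * 1 kHz = 15 kHz
Total = 64 + 15 = 79 kHz

79


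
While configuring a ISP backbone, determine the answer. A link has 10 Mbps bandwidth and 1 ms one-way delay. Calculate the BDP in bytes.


Given: bandwidth = 10 Mbps, delay = 1 ms
BDP in bits = 10 * 10^6 * 1 / 1000
BDP in bits = 10000
BDP in bytes = 10000 / 8 = 1250

1250


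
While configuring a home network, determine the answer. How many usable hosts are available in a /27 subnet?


Given: subnet mask /27
Host bits = 32 - 27 = 5
Total addresses = 2^5 = 32
Usable hosts = 32 - 2 (network + broadcast) = 30

30


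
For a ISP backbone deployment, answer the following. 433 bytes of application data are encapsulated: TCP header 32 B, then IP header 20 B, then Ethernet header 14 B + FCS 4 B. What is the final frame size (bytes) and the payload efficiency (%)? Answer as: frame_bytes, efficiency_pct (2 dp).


TCP segment = 433 + 32 = 465 B
IP packet = 465 + 20 = 485 B
Ethernet frame = 485 + 14 + 4 = 503 B
Efficiency = app / frame = 433 / 503 = 0.860835 = 86.0835% -> 86.08% (2 dp)

503, 86.08


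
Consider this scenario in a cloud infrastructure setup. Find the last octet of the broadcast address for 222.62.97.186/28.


Given: IP = 222.62.97.186, prefix = /28
Host bits = 32 - 28 = 4
Network last octet = 186 AND mask = 176
Host part size = 2^4 - 1 = 15
Broadcast last octet = 176 OR 15 = 191

191


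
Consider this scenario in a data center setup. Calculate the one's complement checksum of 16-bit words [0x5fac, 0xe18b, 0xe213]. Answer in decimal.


Given words: [0x5fac, 0xe18b, 0xe213]
Step 1: Sum all words
Raw sum = 24492 + 57739 + 57875 = 140106
Step 2: Fold carry: (9034 + 2) = 9036
One's complement = ~9036 & 0xFFFF = 56499

56499


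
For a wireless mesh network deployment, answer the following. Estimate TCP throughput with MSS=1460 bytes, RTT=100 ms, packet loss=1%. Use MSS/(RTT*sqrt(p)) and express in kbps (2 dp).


Given: MSS = 1460 bytes, RTT = 100 ms, loss = 1%
RTT in seconds = 100 / 1000 = 0.1
Loss rate = 1% = 0.01
sqrt(loss) = sqrt(0.01) = 0.1
Throughput (bytes/s) = 1460 / (0.1 * 0.1) = 146000.0000
Throughput (kbps) = 146000.0000 * 8 / 1000 = 1168.000000 -> 1168.00 kbps (2 dp)

1168.00


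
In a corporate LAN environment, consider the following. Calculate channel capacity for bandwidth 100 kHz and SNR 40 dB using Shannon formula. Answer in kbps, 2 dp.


Given: B = 100 kHz, SNR = 40 dB
SNR linear = 10^(40/10) = 10000
1 + SNR = 10001
log2(10001) = 13.2878566418
C = 100 * 1000 * 13.2878566418 = 1328785.6642 bps
C = 1328.785664 kbps -> 1328.79 kbps (2 dp)

1328.79


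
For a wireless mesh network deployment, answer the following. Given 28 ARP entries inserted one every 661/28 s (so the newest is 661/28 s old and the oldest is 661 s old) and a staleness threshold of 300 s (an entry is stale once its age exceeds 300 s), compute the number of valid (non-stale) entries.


Ages are k * 661/28 s for k = 1..28 (spacing = 23.6071 s).
Entry k is valid iff k * 661/28 <= 300 iff k <= 28 * 300 / 661 = 12.7080
n_valid = floor(12.7080) = 12
(n_stale = 28 - 12 = 16)

12


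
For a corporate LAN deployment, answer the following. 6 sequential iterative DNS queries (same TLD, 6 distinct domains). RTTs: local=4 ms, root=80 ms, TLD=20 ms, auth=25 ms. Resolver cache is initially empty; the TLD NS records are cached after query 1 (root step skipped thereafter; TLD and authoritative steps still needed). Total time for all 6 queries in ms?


Lookup 1 (cold cache): local + root + TLD + auth = 4 + 80 + 20 + 25 = 129 ms
Lookups 2..6 (TLD NS cached -> skip root; new domain -> still ask TLD and auth): local + TLD + auth = 4 + 20 + 25 = 49 ms each
Remaining 5 lookups: 5 * 49 = 245 ms
Total = 129 + 245 = 374 ms

374


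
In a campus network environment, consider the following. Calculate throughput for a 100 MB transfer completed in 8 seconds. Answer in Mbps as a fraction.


Given: file = 100 MB, time = 8 s
File in Mb = 100 * 8 = 800 Mb
Throughput = 800 / 8 Mbps
Throughput = 100 Mbps

100


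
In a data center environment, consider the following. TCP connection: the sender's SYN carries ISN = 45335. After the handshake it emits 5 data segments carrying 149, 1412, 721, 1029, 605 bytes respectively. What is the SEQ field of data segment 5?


The SYN occupies sequence number ISN = 45335, so the first data byte is ISN + 1 = 45336.
SEQ of data segment i = (ISN + 1) + sum of payload sizes of segments 1..i-1.
Segment 1: SEQ = 45336, payload = 149 bytes
Segment 2: SEQ = 45485, payload = 1412 bytes
Segment 3: SEQ = 46897, payload = 721 bytes
Segment 4: SEQ = 47618, payload = 1029 bytes
Segment 5: SEQ = 48647, payload = 605 bytes
SEQ of segment 5 = 45336 + 149 + 1412 + 721 + 1029 = 48647

48647


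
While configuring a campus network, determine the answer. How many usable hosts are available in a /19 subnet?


Given: subnet mask /19
Host bits = 32 - 19 = 13
Total addresses = 2^13 = 8192
Usable hosts = 8192 - 2 (network + broadcast) = 8190

8190


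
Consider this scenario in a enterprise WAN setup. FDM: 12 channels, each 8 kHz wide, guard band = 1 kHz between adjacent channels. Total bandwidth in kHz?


Given: 12 channels, 8 kHz each, guard = 1 kHz
Channel bandwidth = 12 * 8 = 96 kHz
Guard bands = 11 gaps * 1 kHz = 11 kHz
Total = 96 + 11 = 107 kHz

107


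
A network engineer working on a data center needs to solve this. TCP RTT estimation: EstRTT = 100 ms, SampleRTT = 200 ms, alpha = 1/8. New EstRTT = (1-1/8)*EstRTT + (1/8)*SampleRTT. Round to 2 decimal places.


Given: EstRTT = 100 ms, SampleRTT = 200 ms, alpha = 1/8
New EstRTT = (1 - alpha) * EstRTT + alpha * SampleRTT
(7/8) * 100 = 87.5
(1/8) * 200 = 25
New EstRTT = 87.5 + 25 = 112.5 ms -> 112.50 ms (2 dp)

112.50
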